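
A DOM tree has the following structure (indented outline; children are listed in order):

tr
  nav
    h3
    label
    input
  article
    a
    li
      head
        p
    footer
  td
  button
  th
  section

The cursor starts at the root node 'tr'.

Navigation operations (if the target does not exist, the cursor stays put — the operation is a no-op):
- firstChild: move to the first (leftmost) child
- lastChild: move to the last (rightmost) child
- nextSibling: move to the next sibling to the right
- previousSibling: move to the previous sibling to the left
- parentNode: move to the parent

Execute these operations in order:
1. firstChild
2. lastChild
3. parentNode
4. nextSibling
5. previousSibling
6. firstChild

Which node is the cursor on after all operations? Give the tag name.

After 1 (firstChild): nav
After 2 (lastChild): input
After 3 (parentNode): nav
After 4 (nextSibling): article
After 5 (previousSibling): nav
After 6 (firstChild): h3

Answer: h3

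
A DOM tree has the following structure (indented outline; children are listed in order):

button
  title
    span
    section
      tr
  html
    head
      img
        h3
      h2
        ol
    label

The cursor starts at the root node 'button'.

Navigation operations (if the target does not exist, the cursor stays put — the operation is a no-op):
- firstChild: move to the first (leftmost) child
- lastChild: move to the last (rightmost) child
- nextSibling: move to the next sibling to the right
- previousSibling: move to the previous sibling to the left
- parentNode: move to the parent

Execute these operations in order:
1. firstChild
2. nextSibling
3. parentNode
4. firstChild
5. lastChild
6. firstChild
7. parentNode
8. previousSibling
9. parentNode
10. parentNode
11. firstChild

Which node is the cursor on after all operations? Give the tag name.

After 1 (firstChild): title
After 2 (nextSibling): html
After 3 (parentNode): button
After 4 (firstChild): title
After 5 (lastChild): section
After 6 (firstChild): tr
After 7 (parentNode): section
After 8 (previousSibling): span
After 9 (parentNode): title
After 10 (parentNode): button
After 11 (firstChild): title

Answer: title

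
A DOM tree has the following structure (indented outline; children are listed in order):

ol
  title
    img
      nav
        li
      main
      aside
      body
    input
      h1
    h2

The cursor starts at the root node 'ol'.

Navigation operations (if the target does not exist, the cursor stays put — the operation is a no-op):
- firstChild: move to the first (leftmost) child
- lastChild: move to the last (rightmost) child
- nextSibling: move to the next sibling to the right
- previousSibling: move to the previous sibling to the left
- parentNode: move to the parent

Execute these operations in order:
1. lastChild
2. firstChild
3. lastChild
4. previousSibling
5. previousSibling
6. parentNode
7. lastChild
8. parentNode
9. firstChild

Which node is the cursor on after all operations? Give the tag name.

After 1 (lastChild): title
After 2 (firstChild): img
After 3 (lastChild): body
After 4 (previousSibling): aside
After 5 (previousSibling): main
After 6 (parentNode): img
After 7 (lastChild): body
After 8 (parentNode): img
After 9 (firstChild): nav

Answer: nav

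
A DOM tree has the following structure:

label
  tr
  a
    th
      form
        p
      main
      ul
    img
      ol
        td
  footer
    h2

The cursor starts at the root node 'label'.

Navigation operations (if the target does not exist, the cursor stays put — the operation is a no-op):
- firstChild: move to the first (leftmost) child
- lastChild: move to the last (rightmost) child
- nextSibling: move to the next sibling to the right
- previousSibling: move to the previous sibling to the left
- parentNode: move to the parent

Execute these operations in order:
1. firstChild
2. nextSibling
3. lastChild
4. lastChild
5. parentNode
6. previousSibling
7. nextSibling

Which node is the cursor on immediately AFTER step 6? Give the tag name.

After 1 (firstChild): tr
After 2 (nextSibling): a
After 3 (lastChild): img
After 4 (lastChild): ol
After 5 (parentNode): img
After 6 (previousSibling): th

Answer: th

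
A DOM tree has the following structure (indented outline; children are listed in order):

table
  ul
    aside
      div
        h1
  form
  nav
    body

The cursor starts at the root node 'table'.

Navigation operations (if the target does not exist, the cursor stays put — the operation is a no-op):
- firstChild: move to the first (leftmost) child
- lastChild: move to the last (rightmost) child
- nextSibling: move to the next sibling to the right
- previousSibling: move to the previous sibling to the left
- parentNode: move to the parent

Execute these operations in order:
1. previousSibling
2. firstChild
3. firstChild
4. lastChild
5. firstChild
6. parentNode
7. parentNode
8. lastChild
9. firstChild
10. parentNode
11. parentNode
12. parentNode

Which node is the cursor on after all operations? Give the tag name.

After 1 (previousSibling): table (no-op, stayed)
After 2 (firstChild): ul
After 3 (firstChild): aside
After 4 (lastChild): div
After 5 (firstChild): h1
After 6 (parentNode): div
After 7 (parentNode): aside
After 8 (lastChild): div
After 9 (firstChild): h1
After 10 (parentNode): div
After 11 (parentNode): aside
After 12 (parentNode): ul

Answer: ul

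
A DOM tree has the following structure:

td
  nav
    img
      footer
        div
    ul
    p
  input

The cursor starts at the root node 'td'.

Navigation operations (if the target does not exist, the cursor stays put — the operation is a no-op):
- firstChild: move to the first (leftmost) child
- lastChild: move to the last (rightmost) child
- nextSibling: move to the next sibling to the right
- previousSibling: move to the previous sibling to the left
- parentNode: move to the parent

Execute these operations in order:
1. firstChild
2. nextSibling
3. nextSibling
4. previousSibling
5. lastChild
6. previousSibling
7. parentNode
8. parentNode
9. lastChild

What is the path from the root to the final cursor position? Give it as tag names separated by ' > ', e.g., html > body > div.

After 1 (firstChild): nav
After 2 (nextSibling): input
After 3 (nextSibling): input (no-op, stayed)
After 4 (previousSibling): nav
After 5 (lastChild): p
After 6 (previousSibling): ul
After 7 (parentNode): nav
After 8 (parentNode): td
After 9 (lastChild): input

Answer: td > input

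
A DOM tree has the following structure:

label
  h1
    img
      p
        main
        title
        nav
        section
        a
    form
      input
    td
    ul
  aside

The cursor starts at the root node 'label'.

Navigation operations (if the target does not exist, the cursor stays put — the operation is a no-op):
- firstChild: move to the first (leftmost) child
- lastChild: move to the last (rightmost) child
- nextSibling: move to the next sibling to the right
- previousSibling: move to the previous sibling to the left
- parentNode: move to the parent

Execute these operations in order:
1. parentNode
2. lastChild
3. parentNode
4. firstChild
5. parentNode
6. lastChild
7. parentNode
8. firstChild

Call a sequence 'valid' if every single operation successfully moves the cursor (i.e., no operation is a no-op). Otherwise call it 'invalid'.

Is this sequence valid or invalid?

Answer: invalid

Derivation:
After 1 (parentNode): label (no-op, stayed)
After 2 (lastChild): aside
After 3 (parentNode): label
After 4 (firstChild): h1
After 5 (parentNode): label
After 6 (lastChild): aside
After 7 (parentNode): label
After 8 (firstChild): h1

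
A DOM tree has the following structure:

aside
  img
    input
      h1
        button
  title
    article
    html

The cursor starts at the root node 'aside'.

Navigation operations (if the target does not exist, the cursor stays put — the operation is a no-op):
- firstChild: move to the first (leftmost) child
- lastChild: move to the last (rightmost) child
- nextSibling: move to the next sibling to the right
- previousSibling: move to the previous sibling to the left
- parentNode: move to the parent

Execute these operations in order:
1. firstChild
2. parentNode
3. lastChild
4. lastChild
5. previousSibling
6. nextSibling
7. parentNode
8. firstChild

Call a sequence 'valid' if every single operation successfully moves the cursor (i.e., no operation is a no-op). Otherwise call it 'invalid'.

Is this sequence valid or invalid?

Answer: valid

Derivation:
After 1 (firstChild): img
After 2 (parentNode): aside
After 3 (lastChild): title
After 4 (lastChild): html
After 5 (previousSibling): article
After 6 (nextSibling): html
After 7 (parentNode): title
After 8 (firstChild): article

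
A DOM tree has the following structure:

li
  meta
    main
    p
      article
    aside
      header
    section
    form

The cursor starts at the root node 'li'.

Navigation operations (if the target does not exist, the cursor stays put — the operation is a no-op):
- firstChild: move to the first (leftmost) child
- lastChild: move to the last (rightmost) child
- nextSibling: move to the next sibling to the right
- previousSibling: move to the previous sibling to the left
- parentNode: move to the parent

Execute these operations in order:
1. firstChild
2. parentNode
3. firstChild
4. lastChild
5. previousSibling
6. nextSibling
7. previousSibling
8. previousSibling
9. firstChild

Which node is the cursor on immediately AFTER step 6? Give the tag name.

Answer: form

Derivation:
After 1 (firstChild): meta
After 2 (parentNode): li
After 3 (firstChild): meta
After 4 (lastChild): form
After 5 (previousSibling): section
After 6 (nextSibling): form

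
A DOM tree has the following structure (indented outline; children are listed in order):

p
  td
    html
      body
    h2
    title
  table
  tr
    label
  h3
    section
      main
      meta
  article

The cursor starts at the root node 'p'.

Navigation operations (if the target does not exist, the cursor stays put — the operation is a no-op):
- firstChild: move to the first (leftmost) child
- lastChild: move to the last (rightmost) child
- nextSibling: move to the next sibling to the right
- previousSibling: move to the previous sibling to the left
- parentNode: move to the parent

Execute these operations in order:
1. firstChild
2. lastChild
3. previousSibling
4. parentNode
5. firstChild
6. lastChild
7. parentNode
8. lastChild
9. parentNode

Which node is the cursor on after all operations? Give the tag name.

After 1 (firstChild): td
After 2 (lastChild): title
After 3 (previousSibling): h2
After 4 (parentNode): td
After 5 (firstChild): html
After 6 (lastChild): body
After 7 (parentNode): html
After 8 (lastChild): body
After 9 (parentNode): html

Answer: html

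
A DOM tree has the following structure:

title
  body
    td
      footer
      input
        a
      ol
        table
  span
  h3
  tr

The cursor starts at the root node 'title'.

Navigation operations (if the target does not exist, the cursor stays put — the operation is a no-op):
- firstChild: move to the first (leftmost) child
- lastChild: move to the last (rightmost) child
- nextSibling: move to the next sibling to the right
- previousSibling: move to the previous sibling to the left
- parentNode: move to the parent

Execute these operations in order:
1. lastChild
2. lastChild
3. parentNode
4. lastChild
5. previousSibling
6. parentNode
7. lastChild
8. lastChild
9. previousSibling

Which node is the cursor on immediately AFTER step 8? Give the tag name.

Answer: tr

Derivation:
After 1 (lastChild): tr
After 2 (lastChild): tr (no-op, stayed)
After 3 (parentNode): title
After 4 (lastChild): tr
After 5 (previousSibling): h3
After 6 (parentNode): title
After 7 (lastChild): tr
After 8 (lastChild): tr (no-op, stayed)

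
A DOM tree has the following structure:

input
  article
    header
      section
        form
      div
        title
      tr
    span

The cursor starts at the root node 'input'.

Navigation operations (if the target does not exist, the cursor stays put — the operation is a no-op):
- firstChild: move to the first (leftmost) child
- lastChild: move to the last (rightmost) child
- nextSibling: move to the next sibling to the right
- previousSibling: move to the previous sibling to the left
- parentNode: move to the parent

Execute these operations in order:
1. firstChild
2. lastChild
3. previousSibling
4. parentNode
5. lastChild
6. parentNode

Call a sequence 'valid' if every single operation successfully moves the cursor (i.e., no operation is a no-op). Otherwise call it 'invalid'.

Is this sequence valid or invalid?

After 1 (firstChild): article
After 2 (lastChild): span
After 3 (previousSibling): header
After 4 (parentNode): article
After 5 (lastChild): span
After 6 (parentNode): article

Answer: valid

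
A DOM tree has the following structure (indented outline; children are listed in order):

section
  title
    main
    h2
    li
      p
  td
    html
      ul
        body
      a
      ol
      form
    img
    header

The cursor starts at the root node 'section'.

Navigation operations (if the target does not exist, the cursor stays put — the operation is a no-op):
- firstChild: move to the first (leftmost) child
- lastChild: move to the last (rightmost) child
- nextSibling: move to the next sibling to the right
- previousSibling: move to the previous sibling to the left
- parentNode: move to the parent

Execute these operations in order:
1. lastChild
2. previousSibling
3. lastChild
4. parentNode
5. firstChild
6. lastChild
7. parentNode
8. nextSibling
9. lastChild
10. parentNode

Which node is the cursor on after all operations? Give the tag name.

After 1 (lastChild): td
After 2 (previousSibling): title
After 3 (lastChild): li
After 4 (parentNode): title
After 5 (firstChild): main
After 6 (lastChild): main (no-op, stayed)
After 7 (parentNode): title
After 8 (nextSibling): td
After 9 (lastChild): header
After 10 (parentNode): td

Answer: td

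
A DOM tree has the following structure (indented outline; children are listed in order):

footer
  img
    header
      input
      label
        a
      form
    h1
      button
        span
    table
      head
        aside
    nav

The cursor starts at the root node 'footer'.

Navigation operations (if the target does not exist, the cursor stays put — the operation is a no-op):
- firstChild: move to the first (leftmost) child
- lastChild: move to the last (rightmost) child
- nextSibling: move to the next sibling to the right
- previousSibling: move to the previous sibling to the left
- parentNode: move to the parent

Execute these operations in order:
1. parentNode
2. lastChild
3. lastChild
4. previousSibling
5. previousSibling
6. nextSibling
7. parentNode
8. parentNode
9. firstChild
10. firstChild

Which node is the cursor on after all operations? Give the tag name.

After 1 (parentNode): footer (no-op, stayed)
After 2 (lastChild): img
After 3 (lastChild): nav
After 4 (previousSibling): table
After 5 (previousSibling): h1
After 6 (nextSibling): table
After 7 (parentNode): img
After 8 (parentNode): footer
After 9 (firstChild): img
After 10 (firstChild): header

Answer: header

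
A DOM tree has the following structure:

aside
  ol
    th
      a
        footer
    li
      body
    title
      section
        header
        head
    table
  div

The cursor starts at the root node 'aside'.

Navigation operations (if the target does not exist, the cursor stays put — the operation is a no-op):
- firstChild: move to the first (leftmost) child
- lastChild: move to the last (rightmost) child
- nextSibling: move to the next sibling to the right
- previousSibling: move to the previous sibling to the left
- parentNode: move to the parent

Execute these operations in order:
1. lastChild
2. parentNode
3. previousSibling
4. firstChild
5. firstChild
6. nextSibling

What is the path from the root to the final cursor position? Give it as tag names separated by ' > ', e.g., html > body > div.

After 1 (lastChild): div
After 2 (parentNode): aside
After 3 (previousSibling): aside (no-op, stayed)
After 4 (firstChild): ol
After 5 (firstChild): th
After 6 (nextSibling): li

Answer: aside > ol > li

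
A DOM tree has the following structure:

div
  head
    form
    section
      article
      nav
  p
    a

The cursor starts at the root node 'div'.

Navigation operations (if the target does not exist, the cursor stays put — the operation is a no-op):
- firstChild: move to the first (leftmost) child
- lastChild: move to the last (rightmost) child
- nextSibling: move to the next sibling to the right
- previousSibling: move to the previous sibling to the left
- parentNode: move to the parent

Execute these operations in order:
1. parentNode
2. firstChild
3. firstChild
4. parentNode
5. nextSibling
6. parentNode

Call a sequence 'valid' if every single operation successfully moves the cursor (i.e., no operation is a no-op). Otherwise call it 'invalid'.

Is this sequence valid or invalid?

Answer: invalid

Derivation:
After 1 (parentNode): div (no-op, stayed)
After 2 (firstChild): head
After 3 (firstChild): form
After 4 (parentNode): head
After 5 (nextSibling): p
After 6 (parentNode): div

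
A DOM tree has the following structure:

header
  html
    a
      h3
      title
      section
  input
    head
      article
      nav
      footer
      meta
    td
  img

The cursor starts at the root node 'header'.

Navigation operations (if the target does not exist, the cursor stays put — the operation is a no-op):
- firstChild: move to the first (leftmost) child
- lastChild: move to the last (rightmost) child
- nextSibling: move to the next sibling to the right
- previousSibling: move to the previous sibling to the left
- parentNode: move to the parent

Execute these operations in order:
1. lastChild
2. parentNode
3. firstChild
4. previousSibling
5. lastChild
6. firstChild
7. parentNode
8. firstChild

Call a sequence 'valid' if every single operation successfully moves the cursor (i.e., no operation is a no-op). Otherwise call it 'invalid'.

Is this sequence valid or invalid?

After 1 (lastChild): img
After 2 (parentNode): header
After 3 (firstChild): html
After 4 (previousSibling): html (no-op, stayed)
After 5 (lastChild): a
After 6 (firstChild): h3
After 7 (parentNode): a
After 8 (firstChild): h3

Answer: invalid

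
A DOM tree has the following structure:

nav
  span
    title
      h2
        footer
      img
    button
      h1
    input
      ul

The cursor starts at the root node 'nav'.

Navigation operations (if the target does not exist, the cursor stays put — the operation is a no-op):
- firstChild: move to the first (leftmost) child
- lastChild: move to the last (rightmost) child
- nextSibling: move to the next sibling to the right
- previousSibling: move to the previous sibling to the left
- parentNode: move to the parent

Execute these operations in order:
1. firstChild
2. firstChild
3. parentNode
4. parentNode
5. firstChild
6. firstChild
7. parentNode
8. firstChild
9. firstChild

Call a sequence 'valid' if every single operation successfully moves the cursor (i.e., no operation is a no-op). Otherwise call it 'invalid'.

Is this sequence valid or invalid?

Answer: valid

Derivation:
After 1 (firstChild): span
After 2 (firstChild): title
After 3 (parentNode): span
After 4 (parentNode): nav
After 5 (firstChild): span
After 6 (firstChild): title
After 7 (parentNode): span
After 8 (firstChild): title
After 9 (firstChild): h2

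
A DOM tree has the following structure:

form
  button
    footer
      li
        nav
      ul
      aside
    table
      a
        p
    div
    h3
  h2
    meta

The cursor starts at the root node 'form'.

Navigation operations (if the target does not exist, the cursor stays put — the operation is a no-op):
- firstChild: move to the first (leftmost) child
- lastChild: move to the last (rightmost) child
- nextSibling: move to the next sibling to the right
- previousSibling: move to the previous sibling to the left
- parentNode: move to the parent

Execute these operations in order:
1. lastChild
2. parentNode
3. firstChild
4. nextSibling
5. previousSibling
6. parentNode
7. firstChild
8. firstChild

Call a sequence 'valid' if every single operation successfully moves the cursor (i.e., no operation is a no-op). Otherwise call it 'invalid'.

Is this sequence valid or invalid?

After 1 (lastChild): h2
After 2 (parentNode): form
After 3 (firstChild): button
After 4 (nextSibling): h2
After 5 (previousSibling): button
After 6 (parentNode): form
After 7 (firstChild): button
After 8 (firstChild): footer

Answer: valid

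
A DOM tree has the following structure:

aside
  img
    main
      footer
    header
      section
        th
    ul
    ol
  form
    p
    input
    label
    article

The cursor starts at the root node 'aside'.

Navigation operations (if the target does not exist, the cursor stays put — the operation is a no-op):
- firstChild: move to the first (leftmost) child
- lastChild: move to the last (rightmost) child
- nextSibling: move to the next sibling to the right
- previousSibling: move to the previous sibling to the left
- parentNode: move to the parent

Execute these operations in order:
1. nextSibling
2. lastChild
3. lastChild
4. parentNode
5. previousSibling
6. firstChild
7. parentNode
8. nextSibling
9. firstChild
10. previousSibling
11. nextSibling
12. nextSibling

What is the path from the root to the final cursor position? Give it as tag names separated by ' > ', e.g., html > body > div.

After 1 (nextSibling): aside (no-op, stayed)
After 2 (lastChild): form
After 3 (lastChild): article
After 4 (parentNode): form
After 5 (previousSibling): img
After 6 (firstChild): main
After 7 (parentNode): img
After 8 (nextSibling): form
After 9 (firstChild): p
After 10 (previousSibling): p (no-op, stayed)
After 11 (nextSibling): input
After 12 (nextSibling): label

Answer: aside > form > label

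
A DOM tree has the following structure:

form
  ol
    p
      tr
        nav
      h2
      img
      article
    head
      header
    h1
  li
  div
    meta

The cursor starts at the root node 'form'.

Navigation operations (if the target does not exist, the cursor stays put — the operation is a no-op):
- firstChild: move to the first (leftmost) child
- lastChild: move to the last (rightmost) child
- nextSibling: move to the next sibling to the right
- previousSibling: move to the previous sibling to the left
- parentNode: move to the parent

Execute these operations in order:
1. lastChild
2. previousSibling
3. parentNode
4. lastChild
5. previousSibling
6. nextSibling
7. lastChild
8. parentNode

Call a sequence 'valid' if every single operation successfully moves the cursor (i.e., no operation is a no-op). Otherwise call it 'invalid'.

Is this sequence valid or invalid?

After 1 (lastChild): div
After 2 (previousSibling): li
After 3 (parentNode): form
After 4 (lastChild): div
After 5 (previousSibling): li
After 6 (nextSibling): div
After 7 (lastChild): meta
After 8 (parentNode): div

Answer: valid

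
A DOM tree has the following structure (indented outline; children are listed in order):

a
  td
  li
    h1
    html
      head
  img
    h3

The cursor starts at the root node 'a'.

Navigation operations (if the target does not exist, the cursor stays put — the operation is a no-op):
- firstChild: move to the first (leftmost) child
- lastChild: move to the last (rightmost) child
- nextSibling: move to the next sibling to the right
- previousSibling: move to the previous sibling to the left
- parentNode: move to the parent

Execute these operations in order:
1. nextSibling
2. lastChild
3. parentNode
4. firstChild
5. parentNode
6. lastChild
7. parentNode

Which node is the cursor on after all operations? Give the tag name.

Answer: a

Derivation:
After 1 (nextSibling): a (no-op, stayed)
After 2 (lastChild): img
After 3 (parentNode): a
After 4 (firstChild): td
After 5 (parentNode): a
After 6 (lastChild): img
After 7 (parentNode): a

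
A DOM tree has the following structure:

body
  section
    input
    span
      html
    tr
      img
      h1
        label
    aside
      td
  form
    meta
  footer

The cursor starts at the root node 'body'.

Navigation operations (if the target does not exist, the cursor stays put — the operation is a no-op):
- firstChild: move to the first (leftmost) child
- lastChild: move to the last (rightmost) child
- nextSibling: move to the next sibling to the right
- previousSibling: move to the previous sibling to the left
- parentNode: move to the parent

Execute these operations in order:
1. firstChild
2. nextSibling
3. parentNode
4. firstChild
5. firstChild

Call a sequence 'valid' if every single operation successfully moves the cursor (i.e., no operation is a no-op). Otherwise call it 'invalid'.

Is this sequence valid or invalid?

After 1 (firstChild): section
After 2 (nextSibling): form
After 3 (parentNode): body
After 4 (firstChild): section
After 5 (firstChild): input

Answer: valid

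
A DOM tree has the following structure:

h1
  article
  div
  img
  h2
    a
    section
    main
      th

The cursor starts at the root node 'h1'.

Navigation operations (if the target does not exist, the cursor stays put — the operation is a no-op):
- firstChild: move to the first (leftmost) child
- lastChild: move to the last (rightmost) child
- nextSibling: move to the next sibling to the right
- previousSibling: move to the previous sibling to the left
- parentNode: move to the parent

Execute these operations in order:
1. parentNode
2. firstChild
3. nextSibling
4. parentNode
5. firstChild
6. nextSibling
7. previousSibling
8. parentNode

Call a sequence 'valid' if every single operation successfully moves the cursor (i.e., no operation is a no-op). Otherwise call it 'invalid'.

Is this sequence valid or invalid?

After 1 (parentNode): h1 (no-op, stayed)
After 2 (firstChild): article
After 3 (nextSibling): div
After 4 (parentNode): h1
After 5 (firstChild): article
After 6 (nextSibling): div
After 7 (previousSibling): article
After 8 (parentNode): h1

Answer: invalid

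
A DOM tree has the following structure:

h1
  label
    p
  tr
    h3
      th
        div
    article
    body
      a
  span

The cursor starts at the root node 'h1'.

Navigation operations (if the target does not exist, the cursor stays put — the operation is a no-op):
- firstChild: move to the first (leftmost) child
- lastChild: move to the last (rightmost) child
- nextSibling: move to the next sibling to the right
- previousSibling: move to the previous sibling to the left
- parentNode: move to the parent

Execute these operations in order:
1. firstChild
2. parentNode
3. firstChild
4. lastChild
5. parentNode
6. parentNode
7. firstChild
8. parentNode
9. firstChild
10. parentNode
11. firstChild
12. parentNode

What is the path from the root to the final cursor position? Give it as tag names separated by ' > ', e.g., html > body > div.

After 1 (firstChild): label
After 2 (parentNode): h1
After 3 (firstChild): label
After 4 (lastChild): p
After 5 (parentNode): label
After 6 (parentNode): h1
After 7 (firstChild): label
After 8 (parentNode): h1
After 9 (firstChild): label
After 10 (parentNode): h1
After 11 (firstChild): label
After 12 (parentNode): h1

Answer: h1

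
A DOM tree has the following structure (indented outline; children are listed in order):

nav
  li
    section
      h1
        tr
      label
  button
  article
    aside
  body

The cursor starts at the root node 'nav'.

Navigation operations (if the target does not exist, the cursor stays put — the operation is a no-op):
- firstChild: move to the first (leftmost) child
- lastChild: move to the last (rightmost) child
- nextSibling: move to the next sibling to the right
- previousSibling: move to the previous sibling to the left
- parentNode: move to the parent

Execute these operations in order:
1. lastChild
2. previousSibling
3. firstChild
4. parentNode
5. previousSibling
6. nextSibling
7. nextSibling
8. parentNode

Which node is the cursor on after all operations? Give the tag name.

After 1 (lastChild): body
After 2 (previousSibling): article
After 3 (firstChild): aside
After 4 (parentNode): article
After 5 (previousSibling): button
After 6 (nextSibling): article
After 7 (nextSibling): body
After 8 (parentNode): nav

Answer: nav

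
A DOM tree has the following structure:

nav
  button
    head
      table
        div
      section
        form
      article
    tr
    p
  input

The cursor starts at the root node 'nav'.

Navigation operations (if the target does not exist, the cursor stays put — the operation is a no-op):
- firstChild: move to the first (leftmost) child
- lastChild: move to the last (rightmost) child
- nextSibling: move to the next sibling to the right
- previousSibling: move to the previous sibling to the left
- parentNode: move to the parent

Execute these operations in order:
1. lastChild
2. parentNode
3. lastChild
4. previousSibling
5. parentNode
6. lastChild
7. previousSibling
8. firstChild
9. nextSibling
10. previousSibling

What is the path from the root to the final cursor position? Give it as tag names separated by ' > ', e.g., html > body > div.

Answer: nav > button > head

Derivation:
After 1 (lastChild): input
After 2 (parentNode): nav
After 3 (lastChild): input
After 4 (previousSibling): button
After 5 (parentNode): nav
After 6 (lastChild): input
After 7 (previousSibling): button
After 8 (firstChild): head
After 9 (nextSibling): tr
After 10 (previousSibling): head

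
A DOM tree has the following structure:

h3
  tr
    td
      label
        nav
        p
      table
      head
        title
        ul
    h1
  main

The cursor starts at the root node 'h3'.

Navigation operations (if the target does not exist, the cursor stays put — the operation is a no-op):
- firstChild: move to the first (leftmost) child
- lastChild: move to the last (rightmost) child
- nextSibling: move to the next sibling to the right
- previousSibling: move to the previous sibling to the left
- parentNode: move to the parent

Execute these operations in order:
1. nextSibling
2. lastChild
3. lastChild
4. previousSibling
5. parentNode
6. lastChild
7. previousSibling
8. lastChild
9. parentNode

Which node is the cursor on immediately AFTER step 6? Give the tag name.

After 1 (nextSibling): h3 (no-op, stayed)
After 2 (lastChild): main
After 3 (lastChild): main (no-op, stayed)
After 4 (previousSibling): tr
After 5 (parentNode): h3
After 6 (lastChild): main

Answer: main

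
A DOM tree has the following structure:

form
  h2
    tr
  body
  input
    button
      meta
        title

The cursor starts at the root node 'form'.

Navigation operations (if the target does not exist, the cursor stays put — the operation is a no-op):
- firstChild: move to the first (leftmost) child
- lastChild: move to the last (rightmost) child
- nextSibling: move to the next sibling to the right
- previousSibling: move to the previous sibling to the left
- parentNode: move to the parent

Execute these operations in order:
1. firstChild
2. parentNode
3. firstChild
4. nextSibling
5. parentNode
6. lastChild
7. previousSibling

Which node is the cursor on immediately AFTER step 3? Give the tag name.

After 1 (firstChild): h2
After 2 (parentNode): form
After 3 (firstChild): h2

Answer: h2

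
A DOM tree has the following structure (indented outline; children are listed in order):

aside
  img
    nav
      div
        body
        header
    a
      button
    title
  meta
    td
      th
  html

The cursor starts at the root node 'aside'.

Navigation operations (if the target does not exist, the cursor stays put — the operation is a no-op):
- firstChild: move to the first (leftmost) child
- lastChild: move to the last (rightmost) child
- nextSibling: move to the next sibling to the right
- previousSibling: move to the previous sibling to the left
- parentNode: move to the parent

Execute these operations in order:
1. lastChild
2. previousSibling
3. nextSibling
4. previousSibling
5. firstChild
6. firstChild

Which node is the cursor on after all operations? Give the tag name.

Answer: th

Derivation:
After 1 (lastChild): html
After 2 (previousSibling): meta
After 3 (nextSibling): html
After 4 (previousSibling): meta
After 5 (firstChild): td
After 6 (firstChild): th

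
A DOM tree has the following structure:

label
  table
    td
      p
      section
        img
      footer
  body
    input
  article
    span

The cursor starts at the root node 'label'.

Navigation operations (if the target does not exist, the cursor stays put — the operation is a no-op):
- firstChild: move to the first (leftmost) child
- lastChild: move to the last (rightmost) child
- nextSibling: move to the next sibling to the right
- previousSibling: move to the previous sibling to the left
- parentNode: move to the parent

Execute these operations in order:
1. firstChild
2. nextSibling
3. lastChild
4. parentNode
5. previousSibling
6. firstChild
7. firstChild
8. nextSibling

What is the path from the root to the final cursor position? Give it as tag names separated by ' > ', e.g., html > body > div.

Answer: label > table > td > section

Derivation:
After 1 (firstChild): table
After 2 (nextSibling): body
After 3 (lastChild): input
After 4 (parentNode): body
After 5 (previousSibling): table
After 6 (firstChild): td
After 7 (firstChild): p
After 8 (nextSibling): section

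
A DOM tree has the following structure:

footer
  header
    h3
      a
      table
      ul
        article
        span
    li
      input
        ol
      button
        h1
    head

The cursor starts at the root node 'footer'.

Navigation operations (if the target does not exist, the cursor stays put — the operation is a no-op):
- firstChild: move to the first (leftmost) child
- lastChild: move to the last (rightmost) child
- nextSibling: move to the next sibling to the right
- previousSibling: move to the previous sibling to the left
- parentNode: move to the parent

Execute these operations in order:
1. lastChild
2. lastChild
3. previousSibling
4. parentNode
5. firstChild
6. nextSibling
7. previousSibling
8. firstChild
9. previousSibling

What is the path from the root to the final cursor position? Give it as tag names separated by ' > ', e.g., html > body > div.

After 1 (lastChild): header
After 2 (lastChild): head
After 3 (previousSibling): li
After 4 (parentNode): header
After 5 (firstChild): h3
After 6 (nextSibling): li
After 7 (previousSibling): h3
After 8 (firstChild): a
After 9 (previousSibling): a (no-op, stayed)

Answer: footer > header > h3 > a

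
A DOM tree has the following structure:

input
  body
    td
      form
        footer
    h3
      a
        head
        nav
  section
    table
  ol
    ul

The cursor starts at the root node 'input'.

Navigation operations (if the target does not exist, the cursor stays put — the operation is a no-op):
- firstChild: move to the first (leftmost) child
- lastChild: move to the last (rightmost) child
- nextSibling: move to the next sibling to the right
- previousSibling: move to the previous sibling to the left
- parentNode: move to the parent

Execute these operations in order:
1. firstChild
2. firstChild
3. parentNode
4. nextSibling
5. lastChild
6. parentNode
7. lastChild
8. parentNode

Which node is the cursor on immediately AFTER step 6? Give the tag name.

Answer: section

Derivation:
After 1 (firstChild): body
After 2 (firstChild): td
After 3 (parentNode): body
After 4 (nextSibling): section
After 5 (lastChild): table
After 6 (parentNode): section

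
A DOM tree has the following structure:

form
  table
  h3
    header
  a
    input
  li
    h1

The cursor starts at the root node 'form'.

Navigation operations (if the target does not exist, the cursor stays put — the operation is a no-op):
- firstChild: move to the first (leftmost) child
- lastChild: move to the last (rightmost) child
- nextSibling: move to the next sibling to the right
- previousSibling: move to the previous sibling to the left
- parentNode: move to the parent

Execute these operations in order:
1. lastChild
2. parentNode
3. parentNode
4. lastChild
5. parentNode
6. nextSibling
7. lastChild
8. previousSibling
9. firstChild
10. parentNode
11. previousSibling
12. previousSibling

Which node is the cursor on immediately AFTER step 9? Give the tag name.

After 1 (lastChild): li
After 2 (parentNode): form
After 3 (parentNode): form (no-op, stayed)
After 4 (lastChild): li
After 5 (parentNode): form
After 6 (nextSibling): form (no-op, stayed)
After 7 (lastChild): li
After 8 (previousSibling): a
After 9 (firstChild): input

Answer: input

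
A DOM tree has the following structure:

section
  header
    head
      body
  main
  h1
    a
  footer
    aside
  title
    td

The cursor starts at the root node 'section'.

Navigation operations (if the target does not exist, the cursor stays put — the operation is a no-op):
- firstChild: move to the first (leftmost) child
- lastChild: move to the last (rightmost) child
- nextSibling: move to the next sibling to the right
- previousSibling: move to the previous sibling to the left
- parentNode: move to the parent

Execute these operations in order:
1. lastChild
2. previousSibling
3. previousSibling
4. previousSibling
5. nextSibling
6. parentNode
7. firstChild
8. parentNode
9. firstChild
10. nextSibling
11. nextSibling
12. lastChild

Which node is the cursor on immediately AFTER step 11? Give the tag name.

After 1 (lastChild): title
After 2 (previousSibling): footer
After 3 (previousSibling): h1
After 4 (previousSibling): main
After 5 (nextSibling): h1
After 6 (parentNode): section
After 7 (firstChild): header
After 8 (parentNode): section
After 9 (firstChild): header
After 10 (nextSibling): main
After 11 (nextSibling): h1

Answer: h1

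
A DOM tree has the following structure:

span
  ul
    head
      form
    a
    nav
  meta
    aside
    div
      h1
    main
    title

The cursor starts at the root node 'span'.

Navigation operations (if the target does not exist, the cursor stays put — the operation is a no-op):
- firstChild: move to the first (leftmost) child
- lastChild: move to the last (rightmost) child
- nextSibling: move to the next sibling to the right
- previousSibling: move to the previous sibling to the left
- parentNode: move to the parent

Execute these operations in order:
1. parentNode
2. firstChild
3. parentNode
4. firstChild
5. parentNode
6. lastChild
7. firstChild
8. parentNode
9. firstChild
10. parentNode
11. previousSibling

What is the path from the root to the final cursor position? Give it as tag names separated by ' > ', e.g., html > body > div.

After 1 (parentNode): span (no-op, stayed)
After 2 (firstChild): ul
After 3 (parentNode): span
After 4 (firstChild): ul
After 5 (parentNode): span
After 6 (lastChild): meta
After 7 (firstChild): aside
After 8 (parentNode): meta
After 9 (firstChild): aside
After 10 (parentNode): meta
After 11 (previousSibling): ul

Answer: span > ul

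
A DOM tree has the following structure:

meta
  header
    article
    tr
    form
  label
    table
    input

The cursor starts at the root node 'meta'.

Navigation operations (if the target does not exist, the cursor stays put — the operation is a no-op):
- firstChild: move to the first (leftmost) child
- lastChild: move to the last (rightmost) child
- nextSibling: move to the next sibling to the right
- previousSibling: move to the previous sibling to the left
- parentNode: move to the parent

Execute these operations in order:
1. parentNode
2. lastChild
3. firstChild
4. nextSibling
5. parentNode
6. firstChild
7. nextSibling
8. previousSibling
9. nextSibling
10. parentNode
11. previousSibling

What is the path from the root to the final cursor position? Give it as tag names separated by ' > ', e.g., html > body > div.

Answer: meta > header

Derivation:
After 1 (parentNode): meta (no-op, stayed)
After 2 (lastChild): label
After 3 (firstChild): table
After 4 (nextSibling): input
After 5 (parentNode): label
After 6 (firstChild): table
After 7 (nextSibling): input
After 8 (previousSibling): table
After 9 (nextSibling): input
After 10 (parentNode): label
After 11 (previousSibling): header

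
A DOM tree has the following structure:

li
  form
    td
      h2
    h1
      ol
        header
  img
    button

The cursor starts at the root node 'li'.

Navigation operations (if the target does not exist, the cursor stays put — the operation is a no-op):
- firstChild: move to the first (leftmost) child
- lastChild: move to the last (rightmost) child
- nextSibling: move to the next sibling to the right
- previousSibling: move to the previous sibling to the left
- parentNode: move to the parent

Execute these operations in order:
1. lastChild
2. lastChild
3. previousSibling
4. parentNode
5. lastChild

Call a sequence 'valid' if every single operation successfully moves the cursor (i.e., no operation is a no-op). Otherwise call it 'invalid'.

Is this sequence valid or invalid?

Answer: invalid

Derivation:
After 1 (lastChild): img
After 2 (lastChild): button
After 3 (previousSibling): button (no-op, stayed)
After 4 (parentNode): img
After 5 (lastChild): button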